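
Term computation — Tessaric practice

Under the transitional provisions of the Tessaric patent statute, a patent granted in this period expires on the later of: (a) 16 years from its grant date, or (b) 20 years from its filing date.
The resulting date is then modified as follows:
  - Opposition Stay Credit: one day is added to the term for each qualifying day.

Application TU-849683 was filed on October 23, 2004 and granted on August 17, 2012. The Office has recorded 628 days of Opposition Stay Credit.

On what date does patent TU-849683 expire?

2030-05-07

(a) grant + 16 years → 17 August 2028.
(b) filing + 20 years → 23 October 2024.
Later of the two: 17 August 2028.
Opposition Stay Credit: +628 days → 7 May 2030.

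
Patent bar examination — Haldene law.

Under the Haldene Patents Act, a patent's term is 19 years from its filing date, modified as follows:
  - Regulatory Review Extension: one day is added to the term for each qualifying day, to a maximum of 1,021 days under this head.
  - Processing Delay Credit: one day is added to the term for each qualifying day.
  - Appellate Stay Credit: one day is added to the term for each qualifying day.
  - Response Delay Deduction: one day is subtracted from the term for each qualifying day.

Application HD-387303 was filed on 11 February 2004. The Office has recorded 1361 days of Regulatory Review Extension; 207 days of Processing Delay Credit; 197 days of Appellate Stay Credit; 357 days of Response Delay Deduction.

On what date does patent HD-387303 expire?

Base term: filing date + 19 years → 11 February 2023.
Regulatory Review Extension: 1361 days claimed exceeds the 1021-day cap, so +1021 days → 28 November 2025.
Processing Delay Credit: +207 days → 23 June 2026.
Appellate Stay Credit: +197 days → 6 January 2027.
Response Delay Deduction: −357 days → 14 January 2026.

2026-01-14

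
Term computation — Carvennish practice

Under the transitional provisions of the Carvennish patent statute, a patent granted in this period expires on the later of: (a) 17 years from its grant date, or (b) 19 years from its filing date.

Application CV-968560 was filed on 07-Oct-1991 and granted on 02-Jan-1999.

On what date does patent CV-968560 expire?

January 2, 2016

(a) grant + 17 years → 2 January 2016.
(b) filing + 19 years → 7 October 2010.
Later of the two: 2 January 2016.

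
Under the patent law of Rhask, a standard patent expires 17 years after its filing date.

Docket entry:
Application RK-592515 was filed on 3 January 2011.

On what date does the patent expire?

Filing date + 17 years → 3 January 2028.

January 3, 2028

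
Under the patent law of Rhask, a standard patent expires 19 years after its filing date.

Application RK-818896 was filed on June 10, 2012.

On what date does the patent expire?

Filing date + 19 years → 10 June 2031.

2031-06-10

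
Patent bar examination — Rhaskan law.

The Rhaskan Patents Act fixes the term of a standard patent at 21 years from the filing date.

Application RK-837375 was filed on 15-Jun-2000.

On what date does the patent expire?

Filing date + 21 years → 15 June 2021.

June 15, 2021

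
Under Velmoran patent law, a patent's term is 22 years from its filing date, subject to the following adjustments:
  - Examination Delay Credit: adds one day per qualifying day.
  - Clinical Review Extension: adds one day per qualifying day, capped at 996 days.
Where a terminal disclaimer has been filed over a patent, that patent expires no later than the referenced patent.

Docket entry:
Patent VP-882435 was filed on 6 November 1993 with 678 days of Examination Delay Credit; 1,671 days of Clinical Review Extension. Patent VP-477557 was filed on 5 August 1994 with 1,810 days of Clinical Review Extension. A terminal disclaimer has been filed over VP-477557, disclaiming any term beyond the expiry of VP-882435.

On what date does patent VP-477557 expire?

2019-04-28

Natural term of VP-477557:
  Base: filing + 22 years → 5 August 2016.
  Clinical Review Extension: 1810 days claimed exceeds the 996-day cap, so +996 days → 28 April 2019.
Expiry of referenced patent VP-882435:
  Base: filing + 22 years → 6 November 2015.
  Examination Delay Credit: +678 days → 14 September 2017.
  Clinical Review Extension: 1671 days claimed exceeds the 996-day cap, so +996 days → 6 June 2020.
Terminal disclaimer: VP-477557 expires on the earlier of 28 April 2019 and 6 June 2020.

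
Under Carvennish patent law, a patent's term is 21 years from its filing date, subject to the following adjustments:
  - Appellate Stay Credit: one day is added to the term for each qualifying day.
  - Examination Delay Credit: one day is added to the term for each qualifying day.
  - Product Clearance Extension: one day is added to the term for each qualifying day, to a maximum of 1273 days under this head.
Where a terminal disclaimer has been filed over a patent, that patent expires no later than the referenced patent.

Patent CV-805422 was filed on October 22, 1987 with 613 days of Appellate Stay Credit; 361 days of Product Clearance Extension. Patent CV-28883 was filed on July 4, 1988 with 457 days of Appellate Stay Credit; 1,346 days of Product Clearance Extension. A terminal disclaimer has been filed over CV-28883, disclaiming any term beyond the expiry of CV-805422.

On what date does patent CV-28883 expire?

June 23, 2011

Natural term of CV-28883:
  Base: filing + 21 years → 4 July 2009.
  Appellate Stay Credit: +457 days → 4 October 2010.
  Product Clearance Extension: 1346 days claimed exceeds the 1273-day cap, so +1273 days → 30 March 2014.
Expiry of referenced patent CV-805422:
  Base: filing + 21 years → 22 October 2008.
  Appellate Stay Credit: +613 days → 27 June 2010.
  Product Clearance Extension: 361 days (within the 1273-day cap) → +361 days → 23 June 2011.
Terminal disclaimer: CV-28883 expires on the earlier of 30 March 2014 and 23 June 2011.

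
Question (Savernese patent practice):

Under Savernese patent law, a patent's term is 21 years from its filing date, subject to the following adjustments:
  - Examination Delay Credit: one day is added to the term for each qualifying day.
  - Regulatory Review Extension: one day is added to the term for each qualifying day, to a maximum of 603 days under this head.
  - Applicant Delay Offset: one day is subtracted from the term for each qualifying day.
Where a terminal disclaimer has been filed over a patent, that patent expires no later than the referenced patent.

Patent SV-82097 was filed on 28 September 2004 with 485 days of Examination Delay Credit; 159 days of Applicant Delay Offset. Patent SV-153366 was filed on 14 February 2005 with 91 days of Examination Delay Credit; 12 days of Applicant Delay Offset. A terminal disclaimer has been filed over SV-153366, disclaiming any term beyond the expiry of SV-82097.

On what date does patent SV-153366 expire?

May 4, 2026

Natural term of SV-153366:
  Base: filing + 21 years → 14 February 2026.
  Examination Delay Credit: +91 days → 16 May 2026.
  Applicant Delay Offset: −12 days → 4 May 2026.
Expiry of referenced patent SV-82097:
  Base: filing + 21 years → 28 September 2025.
  Examination Delay Credit: +485 days → 26 January 2027.
  Applicant Delay Offset: −159 days → 20 August 2026.
Terminal disclaimer: SV-153366 expires on the earlier of 4 May 2026 and 20 August 2026.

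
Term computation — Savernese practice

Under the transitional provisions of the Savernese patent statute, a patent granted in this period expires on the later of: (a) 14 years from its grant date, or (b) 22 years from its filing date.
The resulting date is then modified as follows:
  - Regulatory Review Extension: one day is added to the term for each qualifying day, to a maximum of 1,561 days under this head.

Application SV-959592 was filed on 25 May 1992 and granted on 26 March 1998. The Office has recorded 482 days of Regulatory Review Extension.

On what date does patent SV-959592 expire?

(a) grant + 14 years → 26 March 2012.
(b) filing + 22 years → 25 May 2014.
Later of the two: 25 May 2014.
Regulatory Review Extension: 482 days (within the 1561-day cap) → +482 days → 19 September 2015.

September 19, 2015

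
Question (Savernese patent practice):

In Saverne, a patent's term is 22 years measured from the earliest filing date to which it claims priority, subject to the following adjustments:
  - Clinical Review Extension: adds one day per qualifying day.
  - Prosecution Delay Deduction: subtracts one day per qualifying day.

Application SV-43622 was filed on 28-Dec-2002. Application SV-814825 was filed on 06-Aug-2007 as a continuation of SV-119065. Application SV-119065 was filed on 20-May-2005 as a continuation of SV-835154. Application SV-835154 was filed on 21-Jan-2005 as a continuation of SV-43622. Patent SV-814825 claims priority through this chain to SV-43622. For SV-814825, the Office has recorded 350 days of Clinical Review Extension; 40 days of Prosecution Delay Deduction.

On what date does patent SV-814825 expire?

Earliest priority filing: 28 December 2002.
Base term: 28 December 2002 + 22 years → 28 December 2024.
Clinical Review Extension: +350 days → 13 December 2025.
Prosecution Delay Deduction: −40 days → 3 November 2025.

2025-11-03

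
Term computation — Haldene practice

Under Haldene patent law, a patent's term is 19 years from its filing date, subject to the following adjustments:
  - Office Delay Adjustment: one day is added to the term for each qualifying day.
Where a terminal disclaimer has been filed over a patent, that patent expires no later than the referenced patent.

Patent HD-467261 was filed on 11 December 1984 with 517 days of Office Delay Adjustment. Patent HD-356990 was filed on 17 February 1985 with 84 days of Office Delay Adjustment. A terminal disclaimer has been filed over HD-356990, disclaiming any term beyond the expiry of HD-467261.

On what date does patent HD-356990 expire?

May 11, 2004

Natural term of HD-356990:
  Base: filing + 19 years → 17 February 2004.
  Office Delay Adjustment: +84 days → 11 May 2004.
Expiry of referenced patent HD-467261:
  Base: filing + 19 years → 11 December 2003.
  Office Delay Adjustment: +517 days → 11 May 2005.
Terminal disclaimer: HD-356990 expires on the earlier of 11 May 2004 and 11 May 2005.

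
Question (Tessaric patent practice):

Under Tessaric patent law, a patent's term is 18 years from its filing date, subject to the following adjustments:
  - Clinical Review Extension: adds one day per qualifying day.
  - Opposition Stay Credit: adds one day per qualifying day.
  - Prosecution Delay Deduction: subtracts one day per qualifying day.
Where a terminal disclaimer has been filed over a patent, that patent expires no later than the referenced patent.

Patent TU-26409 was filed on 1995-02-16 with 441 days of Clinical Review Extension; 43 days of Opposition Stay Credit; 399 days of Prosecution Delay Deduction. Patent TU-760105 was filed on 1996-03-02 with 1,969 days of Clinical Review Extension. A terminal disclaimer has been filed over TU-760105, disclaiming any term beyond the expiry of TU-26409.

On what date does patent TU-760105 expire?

May 12, 2013

Natural term of TU-760105:
  Base: filing + 18 years → 2 March 2014.
  Clinical Review Extension: +1969 days → 23 July 2019.
Expiry of referenced patent TU-26409:
  Base: filing + 18 years → 16 February 2013.
  Clinical Review Extension: +441 days → 3 May 2014.
  Opposition Stay Credit: +43 days → 15 June 2014.
  Prosecution Delay Deduction: −399 days → 12 May 2013.
Terminal disclaimer: TU-760105 expires on the earlier of 23 July 2019 and 12 May 2013.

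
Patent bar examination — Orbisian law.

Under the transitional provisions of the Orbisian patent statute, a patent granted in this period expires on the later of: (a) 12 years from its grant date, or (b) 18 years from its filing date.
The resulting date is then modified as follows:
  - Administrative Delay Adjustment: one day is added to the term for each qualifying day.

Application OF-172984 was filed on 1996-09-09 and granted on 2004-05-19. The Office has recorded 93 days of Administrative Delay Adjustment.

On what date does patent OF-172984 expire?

(a) grant + 12 years → 19 May 2016.
(b) filing + 18 years → 9 September 2014.
Later of the two: 19 May 2016.
Administrative Delay Adjustment: +93 days → 20 August 2016.

August 20, 2016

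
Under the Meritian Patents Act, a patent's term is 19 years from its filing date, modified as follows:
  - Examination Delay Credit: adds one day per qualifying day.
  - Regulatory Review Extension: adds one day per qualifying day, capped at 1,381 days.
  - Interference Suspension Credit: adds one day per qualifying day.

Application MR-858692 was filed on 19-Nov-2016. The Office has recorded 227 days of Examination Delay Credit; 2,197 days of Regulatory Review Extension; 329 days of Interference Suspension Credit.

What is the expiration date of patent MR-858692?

Base term: filing date + 19 years → 19 November 2035.
Examination Delay Credit: +227 days → 3 July 2036.
Regulatory Review Extension: 2197 days claimed exceeds the 1381-day cap, so +1381 days → 14 April 2040.
Interference Suspension Credit: +329 days → 9 March 2041.

2041-03-09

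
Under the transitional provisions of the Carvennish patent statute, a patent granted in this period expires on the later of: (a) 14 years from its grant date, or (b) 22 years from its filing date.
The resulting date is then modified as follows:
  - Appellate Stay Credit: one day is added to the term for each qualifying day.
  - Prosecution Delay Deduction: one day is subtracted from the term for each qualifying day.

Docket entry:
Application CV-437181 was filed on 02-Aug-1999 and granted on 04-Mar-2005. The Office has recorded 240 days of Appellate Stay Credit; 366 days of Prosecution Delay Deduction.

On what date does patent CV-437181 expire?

March 29, 2021

(a) grant + 14 years → 4 March 2019.
(b) filing + 22 years → 2 August 2021.
Later of the two: 2 August 2021.
Appellate Stay Credit: +240 days → 30 March 2022.
Prosecution Delay Deduction: −366 days → 29 March 2021.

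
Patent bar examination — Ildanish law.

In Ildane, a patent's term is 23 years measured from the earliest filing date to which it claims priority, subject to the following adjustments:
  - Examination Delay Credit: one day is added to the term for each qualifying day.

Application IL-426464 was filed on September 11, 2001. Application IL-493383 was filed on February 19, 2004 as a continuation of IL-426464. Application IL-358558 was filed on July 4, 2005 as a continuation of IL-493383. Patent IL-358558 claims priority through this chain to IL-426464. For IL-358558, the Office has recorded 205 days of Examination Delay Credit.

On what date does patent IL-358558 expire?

Earliest priority filing: 11 September 2001.
Base term: 11 September 2001 + 23 years → 11 September 2024.
Examination Delay Credit: +205 days → 4 April 2025.

2025-04-04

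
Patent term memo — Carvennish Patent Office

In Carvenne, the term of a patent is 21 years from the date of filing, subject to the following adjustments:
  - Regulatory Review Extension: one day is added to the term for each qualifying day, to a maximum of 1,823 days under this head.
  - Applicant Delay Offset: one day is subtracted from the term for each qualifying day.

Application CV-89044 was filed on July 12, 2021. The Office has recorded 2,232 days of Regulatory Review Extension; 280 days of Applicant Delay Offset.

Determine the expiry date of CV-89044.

Base term: filing date + 21 years → 12 July 2042.
Regulatory Review Extension: 2232 days claimed exceeds the 1823-day cap, so +1823 days → 9 July 2047.
Applicant Delay Offset: −280 days → 2 October 2046.

2046-10-02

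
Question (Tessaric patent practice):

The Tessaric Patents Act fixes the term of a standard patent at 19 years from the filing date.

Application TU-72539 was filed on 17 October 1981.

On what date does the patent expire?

Filing date + 19 years → 17 October 2000.

2000-10-17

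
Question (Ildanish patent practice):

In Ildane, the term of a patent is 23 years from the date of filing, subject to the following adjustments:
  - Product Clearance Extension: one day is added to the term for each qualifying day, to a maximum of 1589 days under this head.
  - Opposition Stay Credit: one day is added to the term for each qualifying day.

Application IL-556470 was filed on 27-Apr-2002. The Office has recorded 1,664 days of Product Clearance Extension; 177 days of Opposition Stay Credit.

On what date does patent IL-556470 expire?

February 26, 2030

Base term: filing date + 23 years → 27 April 2025.
Product Clearance Extension: 1664 days claimed exceeds the 1589-day cap, so +1589 days → 2 September 2029.
Opposition Stay Credit: +177 days → 26 February 2030.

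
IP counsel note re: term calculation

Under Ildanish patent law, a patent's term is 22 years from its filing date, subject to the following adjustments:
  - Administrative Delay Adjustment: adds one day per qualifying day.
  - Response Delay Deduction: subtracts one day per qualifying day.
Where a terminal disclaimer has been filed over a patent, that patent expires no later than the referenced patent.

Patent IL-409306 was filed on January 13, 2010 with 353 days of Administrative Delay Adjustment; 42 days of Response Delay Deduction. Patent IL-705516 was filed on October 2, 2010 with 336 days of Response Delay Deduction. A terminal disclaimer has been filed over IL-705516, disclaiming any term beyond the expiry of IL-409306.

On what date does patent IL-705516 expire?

Natural term of IL-705516:
  Base: filing + 22 years → 2 October 2032.
  Response Delay Deduction: −336 days → 1 November 2031.
Expiry of referenced patent IL-409306:
  Base: filing + 22 years → 13 January 2032.
  Administrative Delay Adjustment: +353 days → 31 December 2032.
  Response Delay Deduction: −42 days → 19 November 2032.
Terminal disclaimer: IL-705516 expires on the earlier of 1 November 2031 and 19 November 2032.

November 1, 2031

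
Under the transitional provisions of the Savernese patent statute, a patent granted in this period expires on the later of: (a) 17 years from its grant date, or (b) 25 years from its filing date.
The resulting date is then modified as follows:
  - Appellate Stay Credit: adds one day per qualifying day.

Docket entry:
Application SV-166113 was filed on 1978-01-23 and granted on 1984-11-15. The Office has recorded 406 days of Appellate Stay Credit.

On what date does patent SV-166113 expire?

2004-03-04

(a) grant + 17 years → 15 November 2001.
(b) filing + 25 years → 23 January 2003.
Later of the two: 23 January 2003.
Appellate Stay Credit: +406 days → 4 March 2004.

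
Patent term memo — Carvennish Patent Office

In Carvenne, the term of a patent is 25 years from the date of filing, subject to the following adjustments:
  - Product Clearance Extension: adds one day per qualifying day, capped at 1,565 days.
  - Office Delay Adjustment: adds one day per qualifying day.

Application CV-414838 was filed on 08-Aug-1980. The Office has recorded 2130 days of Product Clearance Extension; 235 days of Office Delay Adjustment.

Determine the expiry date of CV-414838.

Base term: filing date + 25 years → 8 August 2005.
Product Clearance Extension: 2130 days claimed exceeds the 1565-day cap, so +1565 days → 20 November 2009.
Office Delay Adjustment: +235 days → 13 July 2010.

July 13, 2010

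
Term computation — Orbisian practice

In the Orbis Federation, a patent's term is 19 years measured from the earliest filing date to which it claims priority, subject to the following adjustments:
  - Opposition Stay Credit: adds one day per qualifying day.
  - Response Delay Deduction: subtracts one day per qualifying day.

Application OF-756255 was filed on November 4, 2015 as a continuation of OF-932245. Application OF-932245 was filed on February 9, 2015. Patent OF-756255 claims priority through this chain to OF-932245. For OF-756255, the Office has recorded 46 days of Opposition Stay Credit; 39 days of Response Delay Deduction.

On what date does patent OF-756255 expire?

Earliest priority filing: 9 February 2015.
Base term: 9 February 2015 + 19 years → 9 February 2034.
Opposition Stay Credit: +46 days → 27 March 2034.
Response Delay Deduction: −39 days → 16 February 2034.

February 16, 2034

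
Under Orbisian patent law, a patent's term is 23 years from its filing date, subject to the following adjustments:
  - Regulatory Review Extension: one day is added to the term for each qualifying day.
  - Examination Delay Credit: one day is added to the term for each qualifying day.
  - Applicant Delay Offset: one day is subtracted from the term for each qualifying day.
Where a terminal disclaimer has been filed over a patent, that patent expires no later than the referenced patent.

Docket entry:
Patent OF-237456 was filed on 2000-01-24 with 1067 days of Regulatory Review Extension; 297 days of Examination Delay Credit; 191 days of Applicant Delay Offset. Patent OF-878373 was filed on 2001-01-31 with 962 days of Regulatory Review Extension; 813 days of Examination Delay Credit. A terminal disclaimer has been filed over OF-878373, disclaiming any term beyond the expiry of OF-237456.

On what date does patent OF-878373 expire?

Natural term of OF-878373:
  Base: filing + 23 years → 31 January 2024.
  Regulatory Review Extension: +962 days → 19 September 2026.
  Examination Delay Credit: +813 days → 10 December 2028.
Expiry of referenced patent OF-237456:
  Base: filing + 23 years → 24 January 2023.
  Regulatory Review Extension: +1067 days → 26 December 2025.
  Examination Delay Credit: +297 days → 19 October 2026.
  Applicant Delay Offset: −191 days → 11 April 2026.
Terminal disclaimer: OF-878373 expires on the earlier of 10 December 2028 and 11 April 2026.

2026-04-11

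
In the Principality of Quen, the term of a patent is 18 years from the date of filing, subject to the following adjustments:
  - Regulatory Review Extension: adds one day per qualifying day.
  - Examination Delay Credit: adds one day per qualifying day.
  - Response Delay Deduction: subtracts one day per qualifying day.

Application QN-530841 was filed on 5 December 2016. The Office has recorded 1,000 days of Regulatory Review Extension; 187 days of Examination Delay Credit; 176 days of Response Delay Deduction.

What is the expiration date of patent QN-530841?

Base term: filing date + 18 years → 5 December 2034.
Regulatory Review Extension: +1000 days → 31 August 2037.
Examination Delay Credit: +187 days → 6 March 2038.
Response Delay Deduction: −176 days → 11 September 2037.

2037-09-11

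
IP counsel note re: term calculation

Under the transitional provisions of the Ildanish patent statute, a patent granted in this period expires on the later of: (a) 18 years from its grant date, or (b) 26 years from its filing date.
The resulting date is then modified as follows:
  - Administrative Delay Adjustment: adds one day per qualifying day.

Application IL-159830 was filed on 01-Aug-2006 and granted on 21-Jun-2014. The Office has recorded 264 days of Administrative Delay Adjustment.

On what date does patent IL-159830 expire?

2033-04-22

(a) grant + 18 years → 21 June 2032.
(b) filing + 26 years → 1 August 2032.
Later of the two: 1 August 2032.
Administrative Delay Adjustment: +264 days → 22 April 2033.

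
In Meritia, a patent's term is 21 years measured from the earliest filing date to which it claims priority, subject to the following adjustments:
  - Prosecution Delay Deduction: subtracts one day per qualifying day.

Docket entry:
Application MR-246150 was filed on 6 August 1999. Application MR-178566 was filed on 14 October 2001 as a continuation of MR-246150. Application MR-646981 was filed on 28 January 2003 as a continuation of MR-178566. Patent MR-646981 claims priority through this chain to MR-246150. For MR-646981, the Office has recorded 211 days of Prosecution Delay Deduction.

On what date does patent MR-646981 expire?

Earliest priority filing: 6 August 1999.
Base term: 6 August 1999 + 21 years → 6 August 2020.
Prosecution Delay Deduction: −211 days → 8 January 2020.

2020-01-08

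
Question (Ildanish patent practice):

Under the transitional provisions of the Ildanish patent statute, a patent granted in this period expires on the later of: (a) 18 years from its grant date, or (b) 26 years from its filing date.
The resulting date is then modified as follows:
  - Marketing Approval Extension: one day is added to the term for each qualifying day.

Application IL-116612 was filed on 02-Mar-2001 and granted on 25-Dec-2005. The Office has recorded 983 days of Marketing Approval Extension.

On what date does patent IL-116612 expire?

(a) grant + 18 years → 25 December 2023.
(b) filing + 26 years → 2 March 2027.
Later of the two: 2 March 2027.
Marketing Approval Extension: +983 days → 9 November 2029.

2029-11-09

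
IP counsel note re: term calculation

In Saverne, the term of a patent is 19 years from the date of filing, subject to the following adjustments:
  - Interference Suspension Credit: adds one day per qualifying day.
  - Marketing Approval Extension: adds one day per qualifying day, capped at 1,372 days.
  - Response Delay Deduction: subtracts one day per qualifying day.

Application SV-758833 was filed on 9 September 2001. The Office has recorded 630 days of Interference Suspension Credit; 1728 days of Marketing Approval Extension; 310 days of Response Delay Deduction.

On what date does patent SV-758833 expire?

2025-04-28

Base term: filing date + 19 years → 9 September 2020.
Interference Suspension Credit: +630 days → 1 June 2022.
Marketing Approval Extension: 1728 days claimed exceeds the 1372-day cap, so +1372 days → 4 March 2026.
Response Delay Deduction: −310 days → 28 April 2025.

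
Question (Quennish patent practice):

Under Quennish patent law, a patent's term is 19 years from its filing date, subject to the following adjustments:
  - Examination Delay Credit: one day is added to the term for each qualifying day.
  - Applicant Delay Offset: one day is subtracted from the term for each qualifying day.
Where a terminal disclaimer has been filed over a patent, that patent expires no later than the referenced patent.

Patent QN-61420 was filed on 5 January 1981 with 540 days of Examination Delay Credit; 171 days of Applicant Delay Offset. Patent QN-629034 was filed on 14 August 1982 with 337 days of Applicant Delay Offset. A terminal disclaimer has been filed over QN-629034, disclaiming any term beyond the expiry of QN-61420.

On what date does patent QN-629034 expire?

Natural term of QN-629034:
  Base: filing + 19 years → 14 August 2001.
  Applicant Delay Offset: −337 days → 11 September 2000.
Expiry of referenced patent QN-61420:
  Base: filing + 19 years → 5 January 2000.
  Examination Delay Credit: +540 days → 28 June 2001.
  Applicant Delay Offset: −171 days → 8 January 2001.
Terminal disclaimer: QN-629034 expires on the earlier of 11 September 2000 and 8 January 2001.

September 11, 2000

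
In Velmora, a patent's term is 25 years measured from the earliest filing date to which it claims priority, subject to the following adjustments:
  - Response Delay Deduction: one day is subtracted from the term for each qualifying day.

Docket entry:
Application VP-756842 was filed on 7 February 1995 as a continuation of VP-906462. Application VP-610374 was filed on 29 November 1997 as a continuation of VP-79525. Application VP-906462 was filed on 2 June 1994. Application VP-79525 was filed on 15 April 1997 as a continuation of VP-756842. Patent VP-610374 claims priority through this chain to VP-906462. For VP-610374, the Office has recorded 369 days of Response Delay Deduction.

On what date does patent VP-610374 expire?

Earliest priority filing: 2 June 1994.
Base term: 2 June 1994 + 25 years → 2 June 2019.
Response Delay Deduction: −369 days → 29 May 2018.

2018-05-29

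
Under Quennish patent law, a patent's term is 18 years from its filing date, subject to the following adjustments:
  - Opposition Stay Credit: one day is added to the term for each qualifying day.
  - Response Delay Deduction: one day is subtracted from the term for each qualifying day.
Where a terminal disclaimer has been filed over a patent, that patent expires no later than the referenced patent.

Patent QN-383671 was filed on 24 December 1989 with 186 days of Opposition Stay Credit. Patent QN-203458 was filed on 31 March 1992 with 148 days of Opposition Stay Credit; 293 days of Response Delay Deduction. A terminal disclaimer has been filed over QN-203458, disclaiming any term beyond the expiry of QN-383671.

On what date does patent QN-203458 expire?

Natural term of QN-203458:
  Base: filing + 18 years → 31 March 2010.
  Opposition Stay Credit: +148 days → 26 August 2010.
  Response Delay Deduction: −293 days → 6 November 2009.
Expiry of referenced patent QN-383671:
  Base: filing + 18 years → 24 December 2007.
  Opposition Stay Credit: +186 days → 27 June 2008.
Terminal disclaimer: QN-203458 expires on the earlier of 6 November 2009 and 27 June 2008.

June 27, 2008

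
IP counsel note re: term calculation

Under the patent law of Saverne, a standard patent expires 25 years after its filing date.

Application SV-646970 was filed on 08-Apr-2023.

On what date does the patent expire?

Filing date + 25 years → 8 April 2048.

April 8, 2048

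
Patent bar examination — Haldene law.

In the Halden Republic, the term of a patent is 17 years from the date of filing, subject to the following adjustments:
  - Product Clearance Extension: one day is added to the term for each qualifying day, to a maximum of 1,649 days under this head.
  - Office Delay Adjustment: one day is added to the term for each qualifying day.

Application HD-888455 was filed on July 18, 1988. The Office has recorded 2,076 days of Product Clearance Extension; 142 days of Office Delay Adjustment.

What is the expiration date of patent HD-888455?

Base term: filing date + 17 years → 18 July 2005.
Product Clearance Extension: 2076 days claimed exceeds the 1649-day cap, so +1649 days → 22 January 2010.
Office Delay Adjustment: +142 days → 13 June 2010.

June 13, 2010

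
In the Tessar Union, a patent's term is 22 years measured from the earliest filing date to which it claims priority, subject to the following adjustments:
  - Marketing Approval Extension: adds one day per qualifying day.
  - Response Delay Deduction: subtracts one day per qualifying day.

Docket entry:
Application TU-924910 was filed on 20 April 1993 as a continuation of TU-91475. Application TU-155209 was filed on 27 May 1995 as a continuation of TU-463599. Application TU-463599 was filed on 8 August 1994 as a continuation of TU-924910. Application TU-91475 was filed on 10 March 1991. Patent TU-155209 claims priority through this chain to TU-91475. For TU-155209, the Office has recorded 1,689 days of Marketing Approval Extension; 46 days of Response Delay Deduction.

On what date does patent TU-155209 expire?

September 8, 2017

Earliest priority filing: 10 March 1991.
Base term: 10 March 1991 + 22 years → 10 March 2013.
Marketing Approval Extension: +1689 days → 24 October 2017.
Response Delay Deduction: −46 days → 8 September 2017.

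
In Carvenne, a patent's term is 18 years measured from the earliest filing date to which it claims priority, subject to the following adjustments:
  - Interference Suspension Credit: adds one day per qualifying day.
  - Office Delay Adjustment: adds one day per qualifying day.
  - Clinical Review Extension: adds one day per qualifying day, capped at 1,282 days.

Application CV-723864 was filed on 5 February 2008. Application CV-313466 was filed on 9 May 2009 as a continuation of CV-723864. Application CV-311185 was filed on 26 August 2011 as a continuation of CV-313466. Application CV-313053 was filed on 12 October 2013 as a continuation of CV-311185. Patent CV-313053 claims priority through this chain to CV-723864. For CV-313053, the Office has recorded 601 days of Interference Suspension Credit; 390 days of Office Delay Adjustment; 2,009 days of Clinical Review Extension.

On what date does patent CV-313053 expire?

April 27, 2032

Earliest priority filing: 5 February 2008.
Base term: 5 February 2008 + 18 years → 5 February 2026.
Interference Suspension Credit: +601 days → 29 September 2027.
Office Delay Adjustment: +390 days → 23 October 2028.
Clinical Review Extension: 2009 days claimed exceeds the 1282-day cap, so +1282 days → 27 April 2032.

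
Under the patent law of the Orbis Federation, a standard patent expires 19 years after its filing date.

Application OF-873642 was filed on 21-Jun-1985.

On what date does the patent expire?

2004-06-21

Filing date + 19 years → 21 June 2004.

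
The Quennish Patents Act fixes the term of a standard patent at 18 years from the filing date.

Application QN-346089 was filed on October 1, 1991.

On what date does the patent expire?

2009-10-01

Filing date + 18 years → 1 October 2009.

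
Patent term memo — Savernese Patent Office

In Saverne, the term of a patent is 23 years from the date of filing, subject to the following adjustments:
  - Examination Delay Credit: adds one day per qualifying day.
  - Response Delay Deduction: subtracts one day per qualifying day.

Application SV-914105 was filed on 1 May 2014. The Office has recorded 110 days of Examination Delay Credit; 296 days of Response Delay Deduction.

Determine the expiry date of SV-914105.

Base term: filing date + 23 years → 1 May 2037.
Examination Delay Credit: +110 days → 19 August 2037.
Response Delay Deduction: −296 days → 27 October 2036.

2036-10-27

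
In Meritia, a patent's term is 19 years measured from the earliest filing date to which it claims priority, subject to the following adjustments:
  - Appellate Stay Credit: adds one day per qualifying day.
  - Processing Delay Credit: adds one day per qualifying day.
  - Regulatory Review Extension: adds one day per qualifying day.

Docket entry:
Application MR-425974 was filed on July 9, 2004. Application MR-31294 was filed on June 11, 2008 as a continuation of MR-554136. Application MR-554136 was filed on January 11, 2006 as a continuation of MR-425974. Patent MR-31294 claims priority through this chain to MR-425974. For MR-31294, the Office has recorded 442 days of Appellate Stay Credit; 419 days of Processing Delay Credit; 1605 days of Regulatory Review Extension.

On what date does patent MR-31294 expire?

2030-04-09

Earliest priority filing: 9 July 2004.
Base term: 9 July 2004 + 19 years → 9 July 2023.
Appellate Stay Credit: +442 days → 23 September 2024.
Processing Delay Credit: +419 days → 16 November 2025.
Regulatory Review Extension: +1605 days → 9 April 2030.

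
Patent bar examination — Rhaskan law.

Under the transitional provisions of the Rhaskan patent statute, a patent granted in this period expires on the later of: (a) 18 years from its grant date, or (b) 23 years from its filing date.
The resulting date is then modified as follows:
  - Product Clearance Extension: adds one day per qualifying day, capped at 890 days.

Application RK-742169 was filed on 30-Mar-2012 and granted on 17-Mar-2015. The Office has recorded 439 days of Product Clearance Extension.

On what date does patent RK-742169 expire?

(a) grant + 18 years → 17 March 2033.
(b) filing + 23 years → 30 March 2035.
Later of the two: 30 March 2035.
Product Clearance Extension: 439 days (within the 890-day cap) → +439 days → 11 June 2036.

2036-06-11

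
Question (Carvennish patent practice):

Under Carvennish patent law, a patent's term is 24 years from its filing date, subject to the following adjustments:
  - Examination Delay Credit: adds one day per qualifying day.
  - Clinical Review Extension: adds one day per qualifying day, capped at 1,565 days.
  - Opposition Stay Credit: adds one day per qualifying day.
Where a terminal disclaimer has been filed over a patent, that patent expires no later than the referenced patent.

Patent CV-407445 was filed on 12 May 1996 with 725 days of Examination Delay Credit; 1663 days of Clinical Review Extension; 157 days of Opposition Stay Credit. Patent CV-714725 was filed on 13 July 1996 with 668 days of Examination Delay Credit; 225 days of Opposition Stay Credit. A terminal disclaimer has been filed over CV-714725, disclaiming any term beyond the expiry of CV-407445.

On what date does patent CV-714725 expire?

Natural term of CV-714725:
  Base: filing + 24 years → 13 July 2020.
  Examination Delay Credit: +668 days → 12 May 2022.
  Opposition Stay Credit: +225 days → 23 December 2022.
Expiry of referenced patent CV-407445:
  Base: filing + 24 years → 12 May 2020.
  Examination Delay Credit: +725 days → 7 May 2022.
  Clinical Review Extension: 1663 days claimed exceeds the 1565-day cap, so +1565 days → 19 August 2026.
  Opposition Stay Credit: +157 days → 23 January 2027.
Terminal disclaimer: CV-714725 expires on the earlier of 23 December 2022 and 23 January 2027.

2022-12-23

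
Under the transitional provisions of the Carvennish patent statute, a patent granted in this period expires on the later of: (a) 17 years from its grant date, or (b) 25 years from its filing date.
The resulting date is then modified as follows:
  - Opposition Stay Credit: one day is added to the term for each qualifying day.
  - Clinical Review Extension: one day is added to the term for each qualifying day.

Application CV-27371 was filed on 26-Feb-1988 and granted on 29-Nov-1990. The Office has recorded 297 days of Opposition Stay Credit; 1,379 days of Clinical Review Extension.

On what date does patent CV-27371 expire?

(a) grant + 17 years → 29 November 2007.
(b) filing + 25 years → 26 February 2013.
Later of the two: 26 February 2013.
Opposition Stay Credit: +297 days → 20 December 2013.
Clinical Review Extension: +1379 days → 29 September 2017.

September 29, 2017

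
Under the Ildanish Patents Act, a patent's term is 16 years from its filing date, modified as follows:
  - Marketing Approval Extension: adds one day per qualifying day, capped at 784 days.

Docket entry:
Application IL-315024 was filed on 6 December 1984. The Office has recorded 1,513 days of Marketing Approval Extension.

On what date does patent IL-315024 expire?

Base term: filing date + 16 years → 6 December 2000.
Marketing Approval Extension: 1513 days claimed exceeds the 784-day cap, so +784 days → 29 January 2003.

2003-01-29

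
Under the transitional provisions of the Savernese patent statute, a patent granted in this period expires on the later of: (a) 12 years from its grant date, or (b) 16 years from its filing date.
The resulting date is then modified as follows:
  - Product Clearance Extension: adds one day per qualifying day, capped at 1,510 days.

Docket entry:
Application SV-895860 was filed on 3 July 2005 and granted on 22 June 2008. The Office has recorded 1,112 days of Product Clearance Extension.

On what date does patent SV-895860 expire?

(a) grant + 12 years → 22 June 2020.
(b) filing + 16 years → 3 July 2021.
Later of the two: 3 July 2021.
Product Clearance Extension: 1112 days (within the 1510-day cap) → +1112 days → 19 July 2024.

2024-07-19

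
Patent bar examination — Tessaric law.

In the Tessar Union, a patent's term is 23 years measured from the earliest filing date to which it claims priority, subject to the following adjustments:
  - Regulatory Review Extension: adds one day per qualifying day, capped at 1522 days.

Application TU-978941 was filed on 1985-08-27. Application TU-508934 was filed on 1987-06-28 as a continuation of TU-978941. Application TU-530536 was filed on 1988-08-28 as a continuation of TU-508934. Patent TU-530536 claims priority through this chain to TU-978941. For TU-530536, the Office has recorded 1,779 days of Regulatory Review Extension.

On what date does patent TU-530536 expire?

October 27, 2012

Earliest priority filing: 27 August 1985.
Base term: 27 August 1985 + 23 years → 27 August 2008.
Regulatory Review Extension: 1779 days claimed exceeds the 1522-day cap, so +1522 days → 27 October 2012.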